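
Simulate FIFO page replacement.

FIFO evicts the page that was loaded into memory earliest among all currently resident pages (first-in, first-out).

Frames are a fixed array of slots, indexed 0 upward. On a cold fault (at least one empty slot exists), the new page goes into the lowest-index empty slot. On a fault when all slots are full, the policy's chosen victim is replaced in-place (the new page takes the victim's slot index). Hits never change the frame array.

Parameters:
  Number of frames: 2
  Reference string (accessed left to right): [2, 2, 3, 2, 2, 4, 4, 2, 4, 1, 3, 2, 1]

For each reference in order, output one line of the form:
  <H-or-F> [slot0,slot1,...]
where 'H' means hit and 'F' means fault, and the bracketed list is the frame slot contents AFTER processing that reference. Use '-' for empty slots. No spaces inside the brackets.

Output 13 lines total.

F [2,-]
H [2,-]
F [2,3]
H [2,3]
H [2,3]
F [4,3]
H [4,3]
F [4,2]
H [4,2]
F [1,2]
F [1,3]
F [2,3]
F [2,1]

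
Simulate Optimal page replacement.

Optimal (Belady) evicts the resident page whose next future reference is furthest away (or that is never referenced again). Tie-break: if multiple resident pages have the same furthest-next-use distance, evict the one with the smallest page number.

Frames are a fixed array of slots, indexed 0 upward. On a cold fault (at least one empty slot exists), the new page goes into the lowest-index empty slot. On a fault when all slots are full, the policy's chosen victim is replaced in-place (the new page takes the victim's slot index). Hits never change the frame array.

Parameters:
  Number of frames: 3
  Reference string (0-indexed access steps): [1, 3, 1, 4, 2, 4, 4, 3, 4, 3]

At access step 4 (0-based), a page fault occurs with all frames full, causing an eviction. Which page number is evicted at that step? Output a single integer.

Step 0: ref 1 -> FAULT, frames=[1,-,-]
Step 1: ref 3 -> FAULT, frames=[1,3,-]
Step 2: ref 1 -> HIT, frames=[1,3,-]
Step 3: ref 4 -> FAULT, frames=[1,3,4]
Step 4: ref 2 -> FAULT, evict 1, frames=[2,3,4]
At step 4: evicted page 1

Answer: 1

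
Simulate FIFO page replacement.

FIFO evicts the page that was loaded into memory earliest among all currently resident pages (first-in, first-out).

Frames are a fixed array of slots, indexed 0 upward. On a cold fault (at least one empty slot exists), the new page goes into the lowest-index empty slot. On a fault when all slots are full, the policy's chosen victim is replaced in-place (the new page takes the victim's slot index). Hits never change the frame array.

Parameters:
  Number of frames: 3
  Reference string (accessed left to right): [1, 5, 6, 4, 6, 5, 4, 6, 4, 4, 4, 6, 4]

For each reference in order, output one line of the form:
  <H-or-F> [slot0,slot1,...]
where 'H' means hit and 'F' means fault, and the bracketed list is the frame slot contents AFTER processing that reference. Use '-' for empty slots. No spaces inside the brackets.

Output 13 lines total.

F [1,-,-]
F [1,5,-]
F [1,5,6]
F [4,5,6]
H [4,5,6]
H [4,5,6]
H [4,5,6]
H [4,5,6]
H [4,5,6]
H [4,5,6]
H [4,5,6]
H [4,5,6]
H [4,5,6]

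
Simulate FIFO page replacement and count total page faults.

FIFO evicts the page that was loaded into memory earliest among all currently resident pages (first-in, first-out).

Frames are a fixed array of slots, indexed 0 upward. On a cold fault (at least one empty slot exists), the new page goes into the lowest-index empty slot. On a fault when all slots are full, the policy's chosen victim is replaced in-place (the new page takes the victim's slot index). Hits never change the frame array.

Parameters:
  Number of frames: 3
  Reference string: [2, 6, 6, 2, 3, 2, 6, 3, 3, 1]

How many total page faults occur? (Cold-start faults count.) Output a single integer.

Answer: 4

Derivation:
Step 0: ref 2 → FAULT, frames=[2,-,-]
Step 1: ref 6 → FAULT, frames=[2,6,-]
Step 2: ref 6 → HIT, frames=[2,6,-]
Step 3: ref 2 → HIT, frames=[2,6,-]
Step 4: ref 3 → FAULT, frames=[2,6,3]
Step 5: ref 2 → HIT, frames=[2,6,3]
Step 6: ref 6 → HIT, frames=[2,6,3]
Step 7: ref 3 → HIT, frames=[2,6,3]
Step 8: ref 3 → HIT, frames=[2,6,3]
Step 9: ref 1 → FAULT (evict 2), frames=[1,6,3]
Total faults: 4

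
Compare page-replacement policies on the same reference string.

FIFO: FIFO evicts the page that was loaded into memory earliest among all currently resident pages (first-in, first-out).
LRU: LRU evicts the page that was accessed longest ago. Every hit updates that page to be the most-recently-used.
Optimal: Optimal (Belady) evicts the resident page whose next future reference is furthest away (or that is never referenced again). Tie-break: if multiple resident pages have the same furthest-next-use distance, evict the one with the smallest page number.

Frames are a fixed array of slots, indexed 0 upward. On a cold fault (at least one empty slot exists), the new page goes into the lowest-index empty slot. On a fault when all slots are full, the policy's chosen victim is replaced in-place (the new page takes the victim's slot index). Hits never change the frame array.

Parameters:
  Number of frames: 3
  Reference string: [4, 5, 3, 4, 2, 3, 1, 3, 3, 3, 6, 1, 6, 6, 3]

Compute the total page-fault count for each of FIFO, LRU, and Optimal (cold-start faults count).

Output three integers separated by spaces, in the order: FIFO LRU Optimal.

--- FIFO ---
  step 0: ref 4 -> FAULT, frames=[4,-,-] (faults so far: 1)
  step 1: ref 5 -> FAULT, frames=[4,5,-] (faults so far: 2)
  step 2: ref 3 -> FAULT, frames=[4,5,3] (faults so far: 3)
  step 3: ref 4 -> HIT, frames=[4,5,3] (faults so far: 3)
  step 4: ref 2 -> FAULT, evict 4, frames=[2,5,3] (faults so far: 4)
  step 5: ref 3 -> HIT, frames=[2,5,3] (faults so far: 4)
  step 6: ref 1 -> FAULT, evict 5, frames=[2,1,3] (faults so far: 5)
  step 7: ref 3 -> HIT, frames=[2,1,3] (faults so far: 5)
  step 8: ref 3 -> HIT, frames=[2,1,3] (faults so far: 5)
  step 9: ref 3 -> HIT, frames=[2,1,3] (faults so far: 5)
  step 10: ref 6 -> FAULT, evict 3, frames=[2,1,6] (faults so far: 6)
  step 11: ref 1 -> HIT, frames=[2,1,6] (faults so far: 6)
  step 12: ref 6 -> HIT, frames=[2,1,6] (faults so far: 6)
  step 13: ref 6 -> HIT, frames=[2,1,6] (faults so far: 6)
  step 14: ref 3 -> FAULT, evict 2, frames=[3,1,6] (faults so far: 7)
  FIFO total faults: 7
--- LRU ---
  step 0: ref 4 -> FAULT, frames=[4,-,-] (faults so far: 1)
  step 1: ref 5 -> FAULT, frames=[4,5,-] (faults so far: 2)
  step 2: ref 3 -> FAULT, frames=[4,5,3] (faults so far: 3)
  step 3: ref 4 -> HIT, frames=[4,5,3] (faults so far: 3)
  step 4: ref 2 -> FAULT, evict 5, frames=[4,2,3] (faults so far: 4)
  step 5: ref 3 -> HIT, frames=[4,2,3] (faults so far: 4)
  step 6: ref 1 -> FAULT, evict 4, frames=[1,2,3] (faults so far: 5)
  step 7: ref 3 -> HIT, frames=[1,2,3] (faults so far: 5)
  step 8: ref 3 -> HIT, frames=[1,2,3] (faults so far: 5)
  step 9: ref 3 -> HIT, frames=[1,2,3] (faults so far: 5)
  step 10: ref 6 -> FAULT, evict 2, frames=[1,6,3] (faults so far: 6)
  step 11: ref 1 -> HIT, frames=[1,6,3] (faults so far: 6)
  step 12: ref 6 -> HIT, frames=[1,6,3] (faults so far: 6)
  step 13: ref 6 -> HIT, frames=[1,6,3] (faults so far: 6)
  step 14: ref 3 -> HIT, frames=[1,6,3] (faults so far: 6)
  LRU total faults: 6
--- Optimal ---
  step 0: ref 4 -> FAULT, frames=[4,-,-] (faults so far: 1)
  step 1: ref 5 -> FAULT, frames=[4,5,-] (faults so far: 2)
  step 2: ref 3 -> FAULT, frames=[4,5,3] (faults so far: 3)
  step 3: ref 4 -> HIT, frames=[4,5,3] (faults so far: 3)
  step 4: ref 2 -> FAULT, evict 4, frames=[2,5,3] (faults so far: 4)
  step 5: ref 3 -> HIT, frames=[2,5,3] (faults so far: 4)
  step 6: ref 1 -> FAULT, evict 2, frames=[1,5,3] (faults so far: 5)
  step 7: ref 3 -> HIT, frames=[1,5,3] (faults so far: 5)
  step 8: ref 3 -> HIT, frames=[1,5,3] (faults so far: 5)
  step 9: ref 3 -> HIT, frames=[1,5,3] (faults so far: 5)
  step 10: ref 6 -> FAULT, evict 5, frames=[1,6,3] (faults so far: 6)
  step 11: ref 1 -> HIT, frames=[1,6,3] (faults so far: 6)
  step 12: ref 6 -> HIT, frames=[1,6,3] (faults so far: 6)
  step 13: ref 6 -> HIT, frames=[1,6,3] (faults so far: 6)
  step 14: ref 3 -> HIT, frames=[1,6,3] (faults so far: 6)
  Optimal total faults: 6

Answer: 7 6 6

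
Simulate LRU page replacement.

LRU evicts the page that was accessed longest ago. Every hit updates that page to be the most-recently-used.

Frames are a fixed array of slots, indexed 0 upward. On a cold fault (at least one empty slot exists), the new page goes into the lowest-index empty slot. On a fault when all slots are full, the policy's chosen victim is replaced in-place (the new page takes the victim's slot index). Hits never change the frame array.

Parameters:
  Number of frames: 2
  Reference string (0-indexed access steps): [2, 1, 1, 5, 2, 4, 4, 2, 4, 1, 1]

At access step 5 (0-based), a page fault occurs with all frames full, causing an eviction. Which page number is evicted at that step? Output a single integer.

Answer: 5

Derivation:
Step 0: ref 2 -> FAULT, frames=[2,-]
Step 1: ref 1 -> FAULT, frames=[2,1]
Step 2: ref 1 -> HIT, frames=[2,1]
Step 3: ref 5 -> FAULT, evict 2, frames=[5,1]
Step 4: ref 2 -> FAULT, evict 1, frames=[5,2]
Step 5: ref 4 -> FAULT, evict 5, frames=[4,2]
At step 5: evicted page 5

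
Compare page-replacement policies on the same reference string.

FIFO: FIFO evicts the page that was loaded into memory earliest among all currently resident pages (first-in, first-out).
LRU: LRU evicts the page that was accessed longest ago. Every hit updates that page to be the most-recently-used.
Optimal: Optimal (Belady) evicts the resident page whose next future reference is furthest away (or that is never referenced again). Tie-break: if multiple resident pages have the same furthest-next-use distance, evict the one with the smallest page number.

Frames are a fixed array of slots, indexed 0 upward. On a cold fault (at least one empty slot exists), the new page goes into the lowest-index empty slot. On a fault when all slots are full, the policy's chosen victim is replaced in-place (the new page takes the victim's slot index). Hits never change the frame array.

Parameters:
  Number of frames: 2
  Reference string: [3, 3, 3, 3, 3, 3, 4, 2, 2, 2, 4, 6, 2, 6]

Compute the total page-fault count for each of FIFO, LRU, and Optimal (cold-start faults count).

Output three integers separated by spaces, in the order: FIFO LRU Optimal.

--- FIFO ---
  step 0: ref 3 -> FAULT, frames=[3,-] (faults so far: 1)
  step 1: ref 3 -> HIT, frames=[3,-] (faults so far: 1)
  step 2: ref 3 -> HIT, frames=[3,-] (faults so far: 1)
  step 3: ref 3 -> HIT, frames=[3,-] (faults so far: 1)
  step 4: ref 3 -> HIT, frames=[3,-] (faults so far: 1)
  step 5: ref 3 -> HIT, frames=[3,-] (faults so far: 1)
  step 6: ref 4 -> FAULT, frames=[3,4] (faults so far: 2)
  step 7: ref 2 -> FAULT, evict 3, frames=[2,4] (faults so far: 3)
  step 8: ref 2 -> HIT, frames=[2,4] (faults so far: 3)
  step 9: ref 2 -> HIT, frames=[2,4] (faults so far: 3)
  step 10: ref 4 -> HIT, frames=[2,4] (faults so far: 3)
  step 11: ref 6 -> FAULT, evict 4, frames=[2,6] (faults so far: 4)
  step 12: ref 2 -> HIT, frames=[2,6] (faults so far: 4)
  step 13: ref 6 -> HIT, frames=[2,6] (faults so far: 4)
  FIFO total faults: 4
--- LRU ---
  step 0: ref 3 -> FAULT, frames=[3,-] (faults so far: 1)
  step 1: ref 3 -> HIT, frames=[3,-] (faults so far: 1)
  step 2: ref 3 -> HIT, frames=[3,-] (faults so far: 1)
  step 3: ref 3 -> HIT, frames=[3,-] (faults so far: 1)
  step 4: ref 3 -> HIT, frames=[3,-] (faults so far: 1)
  step 5: ref 3 -> HIT, frames=[3,-] (faults so far: 1)
  step 6: ref 4 -> FAULT, frames=[3,4] (faults so far: 2)
  step 7: ref 2 -> FAULT, evict 3, frames=[2,4] (faults so far: 3)
  step 8: ref 2 -> HIT, frames=[2,4] (faults so far: 3)
  step 9: ref 2 -> HIT, frames=[2,4] (faults so far: 3)
  step 10: ref 4 -> HIT, frames=[2,4] (faults so far: 3)
  step 11: ref 6 -> FAULT, evict 2, frames=[6,4] (faults so far: 4)
  step 12: ref 2 -> FAULT, evict 4, frames=[6,2] (faults so far: 5)
  step 13: ref 6 -> HIT, frames=[6,2] (faults so far: 5)
  LRU total faults: 5
--- Optimal ---
  step 0: ref 3 -> FAULT, frames=[3,-] (faults so far: 1)
  step 1: ref 3 -> HIT, frames=[3,-] (faults so far: 1)
  step 2: ref 3 -> HIT, frames=[3,-] (faults so far: 1)
  step 3: ref 3 -> HIT, frames=[3,-] (faults so far: 1)
  step 4: ref 3 -> HIT, frames=[3,-] (faults so far: 1)
  step 5: ref 3 -> HIT, frames=[3,-] (faults so far: 1)
  step 6: ref 4 -> FAULT, frames=[3,4] (faults so far: 2)
  step 7: ref 2 -> FAULT, evict 3, frames=[2,4] (faults so far: 3)
  step 8: ref 2 -> HIT, frames=[2,4] (faults so far: 3)
  step 9: ref 2 -> HIT, frames=[2,4] (faults so far: 3)
  step 10: ref 4 -> HIT, frames=[2,4] (faults so far: 3)
  step 11: ref 6 -> FAULT, evict 4, frames=[2,6] (faults so far: 4)
  step 12: ref 2 -> HIT, frames=[2,6] (faults so far: 4)
  step 13: ref 6 -> HIT, frames=[2,6] (faults so far: 4)
  Optimal total faults: 4

Answer: 4 5 4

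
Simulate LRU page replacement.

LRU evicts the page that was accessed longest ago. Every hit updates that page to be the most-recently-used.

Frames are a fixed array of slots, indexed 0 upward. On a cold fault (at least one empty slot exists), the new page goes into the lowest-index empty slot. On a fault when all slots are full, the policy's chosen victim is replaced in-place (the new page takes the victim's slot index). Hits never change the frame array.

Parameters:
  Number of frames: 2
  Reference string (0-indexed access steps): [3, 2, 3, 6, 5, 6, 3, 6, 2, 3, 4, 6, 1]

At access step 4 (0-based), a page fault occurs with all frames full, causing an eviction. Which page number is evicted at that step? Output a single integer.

Step 0: ref 3 -> FAULT, frames=[3,-]
Step 1: ref 2 -> FAULT, frames=[3,2]
Step 2: ref 3 -> HIT, frames=[3,2]
Step 3: ref 6 -> FAULT, evict 2, frames=[3,6]
Step 4: ref 5 -> FAULT, evict 3, frames=[5,6]
At step 4: evicted page 3

Answer: 3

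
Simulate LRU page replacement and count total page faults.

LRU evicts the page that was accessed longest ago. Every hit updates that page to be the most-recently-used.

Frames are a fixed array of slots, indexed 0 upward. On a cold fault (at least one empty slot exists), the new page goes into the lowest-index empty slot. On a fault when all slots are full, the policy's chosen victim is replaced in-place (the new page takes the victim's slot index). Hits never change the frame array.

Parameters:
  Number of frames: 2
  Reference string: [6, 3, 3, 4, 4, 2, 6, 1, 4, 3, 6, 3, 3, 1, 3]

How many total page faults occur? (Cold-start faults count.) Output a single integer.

Answer: 10

Derivation:
Step 0: ref 6 → FAULT, frames=[6,-]
Step 1: ref 3 → FAULT, frames=[6,3]
Step 2: ref 3 → HIT, frames=[6,3]
Step 3: ref 4 → FAULT (evict 6), frames=[4,3]
Step 4: ref 4 → HIT, frames=[4,3]
Step 5: ref 2 → FAULT (evict 3), frames=[4,2]
Step 6: ref 6 → FAULT (evict 4), frames=[6,2]
Step 7: ref 1 → FAULT (evict 2), frames=[6,1]
Step 8: ref 4 → FAULT (evict 6), frames=[4,1]
Step 9: ref 3 → FAULT (evict 1), frames=[4,3]
Step 10: ref 6 → FAULT (evict 4), frames=[6,3]
Step 11: ref 3 → HIT, frames=[6,3]
Step 12: ref 3 → HIT, frames=[6,3]
Step 13: ref 1 → FAULT (evict 6), frames=[1,3]
Step 14: ref 3 → HIT, frames=[1,3]
Total faults: 10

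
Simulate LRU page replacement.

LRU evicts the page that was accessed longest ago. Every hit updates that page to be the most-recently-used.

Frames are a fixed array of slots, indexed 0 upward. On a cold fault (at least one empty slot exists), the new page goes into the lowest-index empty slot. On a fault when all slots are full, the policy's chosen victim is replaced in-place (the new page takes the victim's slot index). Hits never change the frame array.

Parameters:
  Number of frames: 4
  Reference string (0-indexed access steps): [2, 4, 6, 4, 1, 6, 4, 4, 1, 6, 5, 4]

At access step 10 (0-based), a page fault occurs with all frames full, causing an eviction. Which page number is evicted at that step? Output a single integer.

Answer: 2

Derivation:
Step 0: ref 2 -> FAULT, frames=[2,-,-,-]
Step 1: ref 4 -> FAULT, frames=[2,4,-,-]
Step 2: ref 6 -> FAULT, frames=[2,4,6,-]
Step 3: ref 4 -> HIT, frames=[2,4,6,-]
Step 4: ref 1 -> FAULT, frames=[2,4,6,1]
Step 5: ref 6 -> HIT, frames=[2,4,6,1]
Step 6: ref 4 -> HIT, frames=[2,4,6,1]
Step 7: ref 4 -> HIT, frames=[2,4,6,1]
Step 8: ref 1 -> HIT, frames=[2,4,6,1]
Step 9: ref 6 -> HIT, frames=[2,4,6,1]
Step 10: ref 5 -> FAULT, evict 2, frames=[5,4,6,1]
At step 10: evicted page 2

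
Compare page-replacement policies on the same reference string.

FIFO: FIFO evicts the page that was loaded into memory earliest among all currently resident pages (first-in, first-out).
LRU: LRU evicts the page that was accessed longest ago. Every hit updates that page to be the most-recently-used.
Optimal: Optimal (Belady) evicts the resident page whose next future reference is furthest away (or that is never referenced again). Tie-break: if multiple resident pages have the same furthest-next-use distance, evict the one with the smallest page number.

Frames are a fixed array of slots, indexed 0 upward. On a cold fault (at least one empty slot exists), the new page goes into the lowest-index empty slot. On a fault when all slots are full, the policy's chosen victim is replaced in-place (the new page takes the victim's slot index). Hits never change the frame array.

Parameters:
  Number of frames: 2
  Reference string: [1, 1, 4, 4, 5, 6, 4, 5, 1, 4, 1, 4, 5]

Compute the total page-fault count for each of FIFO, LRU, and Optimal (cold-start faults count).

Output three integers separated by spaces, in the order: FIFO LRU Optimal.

--- FIFO ---
  step 0: ref 1 -> FAULT, frames=[1,-] (faults so far: 1)
  step 1: ref 1 -> HIT, frames=[1,-] (faults so far: 1)
  step 2: ref 4 -> FAULT, frames=[1,4] (faults so far: 2)
  step 3: ref 4 -> HIT, frames=[1,4] (faults so far: 2)
  step 4: ref 5 -> FAULT, evict 1, frames=[5,4] (faults so far: 3)
  step 5: ref 6 -> FAULT, evict 4, frames=[5,6] (faults so far: 4)
  step 6: ref 4 -> FAULT, evict 5, frames=[4,6] (faults so far: 5)
  step 7: ref 5 -> FAULT, evict 6, frames=[4,5] (faults so far: 6)
  step 8: ref 1 -> FAULT, evict 4, frames=[1,5] (faults so far: 7)
  step 9: ref 4 -> FAULT, evict 5, frames=[1,4] (faults so far: 8)
  step 10: ref 1 -> HIT, frames=[1,4] (faults so far: 8)
  step 11: ref 4 -> HIT, frames=[1,4] (faults so far: 8)
  step 12: ref 5 -> FAULT, evict 1, frames=[5,4] (faults so far: 9)
  FIFO total faults: 9
--- LRU ---
  step 0: ref 1 -> FAULT, frames=[1,-] (faults so far: 1)
  step 1: ref 1 -> HIT, frames=[1,-] (faults so far: 1)
  step 2: ref 4 -> FAULT, frames=[1,4] (faults so far: 2)
  step 3: ref 4 -> HIT, frames=[1,4] (faults so far: 2)
  step 4: ref 5 -> FAULT, evict 1, frames=[5,4] (faults so far: 3)
  step 5: ref 6 -> FAULT, evict 4, frames=[5,6] (faults so far: 4)
  step 6: ref 4 -> FAULT, evict 5, frames=[4,6] (faults so far: 5)
  step 7: ref 5 -> FAULT, evict 6, frames=[4,5] (faults so far: 6)
  step 8: ref 1 -> FAULT, evict 4, frames=[1,5] (faults so far: 7)
  step 9: ref 4 -> FAULT, evict 5, frames=[1,4] (faults so far: 8)
  step 10: ref 1 -> HIT, frames=[1,4] (faults so far: 8)
  step 11: ref 4 -> HIT, frames=[1,4] (faults so far: 8)
  step 12: ref 5 -> FAULT, evict 1, frames=[5,4] (faults so far: 9)
  LRU total faults: 9
--- Optimal ---
  step 0: ref 1 -> FAULT, frames=[1,-] (faults so far: 1)
  step 1: ref 1 -> HIT, frames=[1,-] (faults so far: 1)
  step 2: ref 4 -> FAULT, frames=[1,4] (faults so far: 2)
  step 3: ref 4 -> HIT, frames=[1,4] (faults so far: 2)
  step 4: ref 5 -> FAULT, evict 1, frames=[5,4] (faults so far: 3)
  step 5: ref 6 -> FAULT, evict 5, frames=[6,4] (faults so far: 4)
  step 6: ref 4 -> HIT, frames=[6,4] (faults so far: 4)
  step 7: ref 5 -> FAULT, evict 6, frames=[5,4] (faults so far: 5)
  step 8: ref 1 -> FAULT, evict 5, frames=[1,4] (faults so far: 6)
  step 9: ref 4 -> HIT, frames=[1,4] (faults so far: 6)
  step 10: ref 1 -> HIT, frames=[1,4] (faults so far: 6)
  step 11: ref 4 -> HIT, frames=[1,4] (faults so far: 6)
  step 12: ref 5 -> FAULT, evict 1, frames=[5,4] (faults so far: 7)
  Optimal total faults: 7

Answer: 9 9 7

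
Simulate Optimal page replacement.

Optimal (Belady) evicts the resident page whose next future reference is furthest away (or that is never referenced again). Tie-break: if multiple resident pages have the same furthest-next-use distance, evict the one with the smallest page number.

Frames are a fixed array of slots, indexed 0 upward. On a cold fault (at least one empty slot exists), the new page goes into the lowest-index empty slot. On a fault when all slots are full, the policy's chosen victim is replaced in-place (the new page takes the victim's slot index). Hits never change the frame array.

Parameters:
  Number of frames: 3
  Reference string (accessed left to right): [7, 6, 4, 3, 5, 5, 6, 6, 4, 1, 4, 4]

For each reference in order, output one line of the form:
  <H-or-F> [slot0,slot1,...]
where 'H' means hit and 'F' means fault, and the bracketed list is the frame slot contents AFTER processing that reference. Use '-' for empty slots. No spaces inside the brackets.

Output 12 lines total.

F [7,-,-]
F [7,6,-]
F [7,6,4]
F [3,6,4]
F [5,6,4]
H [5,6,4]
H [5,6,4]
H [5,6,4]
H [5,6,4]
F [1,6,4]
H [1,6,4]
H [1,6,4]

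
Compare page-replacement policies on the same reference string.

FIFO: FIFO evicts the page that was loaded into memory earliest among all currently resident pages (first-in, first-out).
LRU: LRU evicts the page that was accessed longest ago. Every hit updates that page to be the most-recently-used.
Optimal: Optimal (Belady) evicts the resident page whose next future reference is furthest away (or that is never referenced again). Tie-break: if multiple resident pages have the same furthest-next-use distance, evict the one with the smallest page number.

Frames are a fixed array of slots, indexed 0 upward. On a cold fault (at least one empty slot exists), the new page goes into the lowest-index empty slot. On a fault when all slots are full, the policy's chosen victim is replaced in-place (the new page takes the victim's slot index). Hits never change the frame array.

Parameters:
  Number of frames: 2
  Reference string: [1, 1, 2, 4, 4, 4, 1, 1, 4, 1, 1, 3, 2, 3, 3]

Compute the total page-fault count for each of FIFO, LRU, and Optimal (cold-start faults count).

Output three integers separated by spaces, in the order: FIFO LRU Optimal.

--- FIFO ---
  step 0: ref 1 -> FAULT, frames=[1,-] (faults so far: 1)
  step 1: ref 1 -> HIT, frames=[1,-] (faults so far: 1)
  step 2: ref 2 -> FAULT, frames=[1,2] (faults so far: 2)
  step 3: ref 4 -> FAULT, evict 1, frames=[4,2] (faults so far: 3)
  step 4: ref 4 -> HIT, frames=[4,2] (faults so far: 3)
  step 5: ref 4 -> HIT, frames=[4,2] (faults so far: 3)
  step 6: ref 1 -> FAULT, evict 2, frames=[4,1] (faults so far: 4)
  step 7: ref 1 -> HIT, frames=[4,1] (faults so far: 4)
  step 8: ref 4 -> HIT, frames=[4,1] (faults so far: 4)
  step 9: ref 1 -> HIT, frames=[4,1] (faults so far: 4)
  step 10: ref 1 -> HIT, frames=[4,1] (faults so far: 4)
  step 11: ref 3 -> FAULT, evict 4, frames=[3,1] (faults so far: 5)
  step 12: ref 2 -> FAULT, evict 1, frames=[3,2] (faults so far: 6)
  step 13: ref 3 -> HIT, frames=[3,2] (faults so far: 6)
  step 14: ref 3 -> HIT, frames=[3,2] (faults so far: 6)
  FIFO total faults: 6
--- LRU ---
  step 0: ref 1 -> FAULT, frames=[1,-] (faults so far: 1)
  step 1: ref 1 -> HIT, frames=[1,-] (faults so far: 1)
  step 2: ref 2 -> FAULT, frames=[1,2] (faults so far: 2)
  step 3: ref 4 -> FAULT, evict 1, frames=[4,2] (faults so far: 3)
  step 4: ref 4 -> HIT, frames=[4,2] (faults so far: 3)
  step 5: ref 4 -> HIT, frames=[4,2] (faults so far: 3)
  step 6: ref 1 -> FAULT, evict 2, frames=[4,1] (faults so far: 4)
  step 7: ref 1 -> HIT, frames=[4,1] (faults so far: 4)
  step 8: ref 4 -> HIT, frames=[4,1] (faults so far: 4)
  step 9: ref 1 -> HIT, frames=[4,1] (faults so far: 4)
  step 10: ref 1 -> HIT, frames=[4,1] (faults so far: 4)
  step 11: ref 3 -> FAULT, evict 4, frames=[3,1] (faults so far: 5)
  step 12: ref 2 -> FAULT, evict 1, frames=[3,2] (faults so far: 6)
  step 13: ref 3 -> HIT, frames=[3,2] (faults so far: 6)
  step 14: ref 3 -> HIT, frames=[3,2] (faults so far: 6)
  LRU total faults: 6
--- Optimal ---
  step 0: ref 1 -> FAULT, frames=[1,-] (faults so far: 1)
  step 1: ref 1 -> HIT, frames=[1,-] (faults so far: 1)
  step 2: ref 2 -> FAULT, frames=[1,2] (faults so far: 2)
  step 3: ref 4 -> FAULT, evict 2, frames=[1,4] (faults so far: 3)
  step 4: ref 4 -> HIT, frames=[1,4] (faults so far: 3)
  step 5: ref 4 -> HIT, frames=[1,4] (faults so far: 3)
  step 6: ref 1 -> HIT, frames=[1,4] (faults so far: 3)
  step 7: ref 1 -> HIT, frames=[1,4] (faults so far: 3)
  step 8: ref 4 -> HIT, frames=[1,4] (faults so far: 3)
  step 9: ref 1 -> HIT, frames=[1,4] (faults so far: 3)
  step 10: ref 1 -> HIT, frames=[1,4] (faults so far: 3)
  step 11: ref 3 -> FAULT, evict 1, frames=[3,4] (faults so far: 4)
  step 12: ref 2 -> FAULT, evict 4, frames=[3,2] (faults so far: 5)
  step 13: ref 3 -> HIT, frames=[3,2] (faults so far: 5)
  step 14: ref 3 -> HIT, frames=[3,2] (faults so far: 5)
  Optimal total faults: 5

Answer: 6 6 5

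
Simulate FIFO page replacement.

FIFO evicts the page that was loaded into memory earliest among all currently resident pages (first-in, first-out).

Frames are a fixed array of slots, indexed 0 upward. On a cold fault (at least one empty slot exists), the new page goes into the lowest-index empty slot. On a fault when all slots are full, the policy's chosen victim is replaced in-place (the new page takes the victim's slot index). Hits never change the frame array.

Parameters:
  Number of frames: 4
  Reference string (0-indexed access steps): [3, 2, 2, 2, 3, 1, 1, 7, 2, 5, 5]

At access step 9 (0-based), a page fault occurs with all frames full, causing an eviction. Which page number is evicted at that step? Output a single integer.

Step 0: ref 3 -> FAULT, frames=[3,-,-,-]
Step 1: ref 2 -> FAULT, frames=[3,2,-,-]
Step 2: ref 2 -> HIT, frames=[3,2,-,-]
Step 3: ref 2 -> HIT, frames=[3,2,-,-]
Step 4: ref 3 -> HIT, frames=[3,2,-,-]
Step 5: ref 1 -> FAULT, frames=[3,2,1,-]
Step 6: ref 1 -> HIT, frames=[3,2,1,-]
Step 7: ref 7 -> FAULT, frames=[3,2,1,7]
Step 8: ref 2 -> HIT, frames=[3,2,1,7]
Step 9: ref 5 -> FAULT, evict 3, frames=[5,2,1,7]
At step 9: evicted page 3

Answer: 3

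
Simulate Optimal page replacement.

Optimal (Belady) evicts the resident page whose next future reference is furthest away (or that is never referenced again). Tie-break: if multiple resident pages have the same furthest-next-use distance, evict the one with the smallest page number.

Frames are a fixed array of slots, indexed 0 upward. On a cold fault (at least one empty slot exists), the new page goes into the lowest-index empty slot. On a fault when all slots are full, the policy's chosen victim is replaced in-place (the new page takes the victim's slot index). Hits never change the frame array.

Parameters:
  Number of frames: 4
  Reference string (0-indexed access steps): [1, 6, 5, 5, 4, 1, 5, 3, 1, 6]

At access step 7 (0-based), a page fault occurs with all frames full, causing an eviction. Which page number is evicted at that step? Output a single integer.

Step 0: ref 1 -> FAULT, frames=[1,-,-,-]
Step 1: ref 6 -> FAULT, frames=[1,6,-,-]
Step 2: ref 5 -> FAULT, frames=[1,6,5,-]
Step 3: ref 5 -> HIT, frames=[1,6,5,-]
Step 4: ref 4 -> FAULT, frames=[1,6,5,4]
Step 5: ref 1 -> HIT, frames=[1,6,5,4]
Step 6: ref 5 -> HIT, frames=[1,6,5,4]
Step 7: ref 3 -> FAULT, evict 4, frames=[1,6,5,3]
At step 7: evicted page 4

Answer: 4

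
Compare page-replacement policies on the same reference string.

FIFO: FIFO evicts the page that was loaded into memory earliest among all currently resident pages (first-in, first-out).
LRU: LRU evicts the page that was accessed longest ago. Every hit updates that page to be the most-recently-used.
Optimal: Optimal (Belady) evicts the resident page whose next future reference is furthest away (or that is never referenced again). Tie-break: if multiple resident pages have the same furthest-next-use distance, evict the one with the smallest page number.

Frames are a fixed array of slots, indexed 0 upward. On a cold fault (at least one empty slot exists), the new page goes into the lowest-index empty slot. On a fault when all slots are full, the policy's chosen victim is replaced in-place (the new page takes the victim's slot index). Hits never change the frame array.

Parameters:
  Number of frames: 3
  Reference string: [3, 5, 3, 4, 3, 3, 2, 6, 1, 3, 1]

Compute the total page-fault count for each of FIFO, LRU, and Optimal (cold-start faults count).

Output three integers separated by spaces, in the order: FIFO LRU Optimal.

--- FIFO ---
  step 0: ref 3 -> FAULT, frames=[3,-,-] (faults so far: 1)
  step 1: ref 5 -> FAULT, frames=[3,5,-] (faults so far: 2)
  step 2: ref 3 -> HIT, frames=[3,5,-] (faults so far: 2)
  step 3: ref 4 -> FAULT, frames=[3,5,4] (faults so far: 3)
  step 4: ref 3 -> HIT, frames=[3,5,4] (faults so far: 3)
  step 5: ref 3 -> HIT, frames=[3,5,4] (faults so far: 3)
  step 6: ref 2 -> FAULT, evict 3, frames=[2,5,4] (faults so far: 4)
  step 7: ref 6 -> FAULT, evict 5, frames=[2,6,4] (faults so far: 5)
  step 8: ref 1 -> FAULT, evict 4, frames=[2,6,1] (faults so far: 6)
  step 9: ref 3 -> FAULT, evict 2, frames=[3,6,1] (faults so far: 7)
  step 10: ref 1 -> HIT, frames=[3,6,1] (faults so far: 7)
  FIFO total faults: 7
--- LRU ---
  step 0: ref 3 -> FAULT, frames=[3,-,-] (faults so far: 1)
  step 1: ref 5 -> FAULT, frames=[3,5,-] (faults so far: 2)
  step 2: ref 3 -> HIT, frames=[3,5,-] (faults so far: 2)
  step 3: ref 4 -> FAULT, frames=[3,5,4] (faults so far: 3)
  step 4: ref 3 -> HIT, frames=[3,5,4] (faults so far: 3)
  step 5: ref 3 -> HIT, frames=[3,5,4] (faults so far: 3)
  step 6: ref 2 -> FAULT, evict 5, frames=[3,2,4] (faults so far: 4)
  step 7: ref 6 -> FAULT, evict 4, frames=[3,2,6] (faults so far: 5)
  step 8: ref 1 -> FAULT, evict 3, frames=[1,2,6] (faults so far: 6)
  step 9: ref 3 -> FAULT, evict 2, frames=[1,3,6] (faults so far: 7)
  step 10: ref 1 -> HIT, frames=[1,3,6] (faults so far: 7)
  LRU total faults: 7
--- Optimal ---
  step 0: ref 3 -> FAULT, frames=[3,-,-] (faults so far: 1)
  step 1: ref 5 -> FAULT, frames=[3,5,-] (faults so far: 2)
  step 2: ref 3 -> HIT, frames=[3,5,-] (faults so far: 2)
  step 3: ref 4 -> FAULT, frames=[3,5,4] (faults so far: 3)
  step 4: ref 3 -> HIT, frames=[3,5,4] (faults so far: 3)
  step 5: ref 3 -> HIT, frames=[3,5,4] (faults so far: 3)
  step 6: ref 2 -> FAULT, evict 4, frames=[3,5,2] (faults so far: 4)
  step 7: ref 6 -> FAULT, evict 2, frames=[3,5,6] (faults so far: 5)
  step 8: ref 1 -> FAULT, evict 5, frames=[3,1,6] (faults so far: 6)
  step 9: ref 3 -> HIT, frames=[3,1,6] (faults so far: 6)
  step 10: ref 1 -> HIT, frames=[3,1,6] (faults so far: 6)
  Optimal total faults: 6

Answer: 7 7 6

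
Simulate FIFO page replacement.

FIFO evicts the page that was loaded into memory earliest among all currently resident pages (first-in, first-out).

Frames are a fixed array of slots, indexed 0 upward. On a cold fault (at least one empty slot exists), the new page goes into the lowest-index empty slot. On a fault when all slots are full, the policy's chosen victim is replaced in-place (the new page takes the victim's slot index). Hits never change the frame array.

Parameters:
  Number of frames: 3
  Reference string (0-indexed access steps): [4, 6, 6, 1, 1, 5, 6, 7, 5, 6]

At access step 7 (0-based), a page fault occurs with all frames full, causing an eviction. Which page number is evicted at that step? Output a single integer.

Answer: 6

Derivation:
Step 0: ref 4 -> FAULT, frames=[4,-,-]
Step 1: ref 6 -> FAULT, frames=[4,6,-]
Step 2: ref 6 -> HIT, frames=[4,6,-]
Step 3: ref 1 -> FAULT, frames=[4,6,1]
Step 4: ref 1 -> HIT, frames=[4,6,1]
Step 5: ref 5 -> FAULT, evict 4, frames=[5,6,1]
Step 6: ref 6 -> HIT, frames=[5,6,1]
Step 7: ref 7 -> FAULT, evict 6, frames=[5,7,1]
At step 7: evicted page 6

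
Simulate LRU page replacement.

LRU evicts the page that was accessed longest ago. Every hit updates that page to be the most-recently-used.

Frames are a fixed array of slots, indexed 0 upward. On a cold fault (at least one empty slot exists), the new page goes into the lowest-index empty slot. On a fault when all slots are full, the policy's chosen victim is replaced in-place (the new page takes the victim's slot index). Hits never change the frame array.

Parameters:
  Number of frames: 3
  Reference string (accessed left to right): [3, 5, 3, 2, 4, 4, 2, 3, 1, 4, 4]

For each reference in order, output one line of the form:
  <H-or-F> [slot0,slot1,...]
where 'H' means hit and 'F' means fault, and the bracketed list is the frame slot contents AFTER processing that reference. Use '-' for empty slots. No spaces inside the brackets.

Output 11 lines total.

F [3,-,-]
F [3,5,-]
H [3,5,-]
F [3,5,2]
F [3,4,2]
H [3,4,2]
H [3,4,2]
H [3,4,2]
F [3,1,2]
F [3,1,4]
H [3,1,4]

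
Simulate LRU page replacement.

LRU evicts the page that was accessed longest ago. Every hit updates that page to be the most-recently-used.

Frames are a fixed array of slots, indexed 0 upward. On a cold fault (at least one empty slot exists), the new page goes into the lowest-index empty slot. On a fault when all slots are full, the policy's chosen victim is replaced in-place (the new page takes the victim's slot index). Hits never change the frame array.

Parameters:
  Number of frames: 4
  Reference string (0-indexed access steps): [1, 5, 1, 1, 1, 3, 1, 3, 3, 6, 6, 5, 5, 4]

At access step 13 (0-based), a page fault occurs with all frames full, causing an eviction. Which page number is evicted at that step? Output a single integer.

Step 0: ref 1 -> FAULT, frames=[1,-,-,-]
Step 1: ref 5 -> FAULT, frames=[1,5,-,-]
Step 2: ref 1 -> HIT, frames=[1,5,-,-]
Step 3: ref 1 -> HIT, frames=[1,5,-,-]
Step 4: ref 1 -> HIT, frames=[1,5,-,-]
Step 5: ref 3 -> FAULT, frames=[1,5,3,-]
Step 6: ref 1 -> HIT, frames=[1,5,3,-]
Step 7: ref 3 -> HIT, frames=[1,5,3,-]
Step 8: ref 3 -> HIT, frames=[1,5,3,-]
Step 9: ref 6 -> FAULT, frames=[1,5,3,6]
Step 10: ref 6 -> HIT, frames=[1,5,3,6]
Step 11: ref 5 -> HIT, frames=[1,5,3,6]
Step 12: ref 5 -> HIT, frames=[1,5,3,6]
Step 13: ref 4 -> FAULT, evict 1, frames=[4,5,3,6]
At step 13: evicted page 1

Answer: 1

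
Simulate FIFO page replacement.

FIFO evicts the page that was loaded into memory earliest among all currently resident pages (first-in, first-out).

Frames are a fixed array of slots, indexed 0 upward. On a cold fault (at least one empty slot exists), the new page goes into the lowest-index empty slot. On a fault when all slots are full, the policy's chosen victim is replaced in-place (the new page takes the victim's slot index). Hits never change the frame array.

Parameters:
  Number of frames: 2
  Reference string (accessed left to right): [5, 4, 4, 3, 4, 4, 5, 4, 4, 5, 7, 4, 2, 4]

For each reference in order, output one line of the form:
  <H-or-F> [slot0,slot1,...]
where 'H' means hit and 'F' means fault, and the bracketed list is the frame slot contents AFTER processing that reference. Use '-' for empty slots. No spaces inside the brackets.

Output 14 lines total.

F [5,-]
F [5,4]
H [5,4]
F [3,4]
H [3,4]
H [3,4]
F [3,5]
F [4,5]
H [4,5]
H [4,5]
F [4,7]
H [4,7]
F [2,7]
F [2,4]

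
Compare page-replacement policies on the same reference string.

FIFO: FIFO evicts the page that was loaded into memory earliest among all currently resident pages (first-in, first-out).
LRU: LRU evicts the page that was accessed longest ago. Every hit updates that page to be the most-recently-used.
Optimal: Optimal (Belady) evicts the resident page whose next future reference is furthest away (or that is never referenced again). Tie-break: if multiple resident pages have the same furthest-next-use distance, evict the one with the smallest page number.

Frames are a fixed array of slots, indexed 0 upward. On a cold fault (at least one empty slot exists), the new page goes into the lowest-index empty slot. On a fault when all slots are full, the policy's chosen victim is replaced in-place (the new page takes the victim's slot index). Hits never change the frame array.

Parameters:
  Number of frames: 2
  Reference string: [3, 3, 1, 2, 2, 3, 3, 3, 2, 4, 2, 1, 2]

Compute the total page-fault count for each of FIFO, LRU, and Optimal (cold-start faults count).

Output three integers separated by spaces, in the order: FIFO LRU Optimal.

Answer: 7 6 5

Derivation:
--- FIFO ---
  step 0: ref 3 -> FAULT, frames=[3,-] (faults so far: 1)
  step 1: ref 3 -> HIT, frames=[3,-] (faults so far: 1)
  step 2: ref 1 -> FAULT, frames=[3,1] (faults so far: 2)
  step 3: ref 2 -> FAULT, evict 3, frames=[2,1] (faults so far: 3)
  step 4: ref 2 -> HIT, frames=[2,1] (faults so far: 3)
  step 5: ref 3 -> FAULT, evict 1, frames=[2,3] (faults so far: 4)
  step 6: ref 3 -> HIT, frames=[2,3] (faults so far: 4)
  step 7: ref 3 -> HIT, frames=[2,3] (faults so far: 4)
  step 8: ref 2 -> HIT, frames=[2,3] (faults so far: 4)
  step 9: ref 4 -> FAULT, evict 2, frames=[4,3] (faults so far: 5)
  step 10: ref 2 -> FAULT, evict 3, frames=[4,2] (faults so far: 6)
  step 11: ref 1 -> FAULT, evict 4, frames=[1,2] (faults so far: 7)
  step 12: ref 2 -> HIT, frames=[1,2] (faults so far: 7)
  FIFO total faults: 7
--- LRU ---
  step 0: ref 3 -> FAULT, frames=[3,-] (faults so far: 1)
  step 1: ref 3 -> HIT, frames=[3,-] (faults so far: 1)
  step 2: ref 1 -> FAULT, frames=[3,1] (faults so far: 2)
  step 3: ref 2 -> FAULT, evict 3, frames=[2,1] (faults so far: 3)
  step 4: ref 2 -> HIT, frames=[2,1] (faults so far: 3)
  step 5: ref 3 -> FAULT, evict 1, frames=[2,3] (faults so far: 4)
  step 6: ref 3 -> HIT, frames=[2,3] (faults so far: 4)
  step 7: ref 3 -> HIT, frames=[2,3] (faults so far: 4)
  step 8: ref 2 -> HIT, frames=[2,3] (faults so far: 4)
  step 9: ref 4 -> FAULT, evict 3, frames=[2,4] (faults so far: 5)
  step 10: ref 2 -> HIT, frames=[2,4] (faults so far: 5)
  step 11: ref 1 -> FAULT, evict 4, frames=[2,1] (faults so far: 6)
  step 12: ref 2 -> HIT, frames=[2,1] (faults so far: 6)
  LRU total faults: 6
--- Optimal ---
  step 0: ref 3 -> FAULT, frames=[3,-] (faults so far: 1)
  step 1: ref 3 -> HIT, frames=[3,-] (faults so far: 1)
  step 2: ref 1 -> FAULT, frames=[3,1] (faults so far: 2)
  step 3: ref 2 -> FAULT, evict 1, frames=[3,2] (faults so far: 3)
  step 4: ref 2 -> HIT, frames=[3,2] (faults so far: 3)
  step 5: ref 3 -> HIT, frames=[3,2] (faults so far: 3)
  step 6: ref 3 -> HIT, frames=[3,2] (faults so far: 3)
  step 7: ref 3 -> HIT, frames=[3,2] (faults so far: 3)
  step 8: ref 2 -> HIT, frames=[3,2] (faults so far: 3)
  step 9: ref 4 -> FAULT, evict 3, frames=[4,2] (faults so far: 4)
  step 10: ref 2 -> HIT, frames=[4,2] (faults so far: 4)
  step 11: ref 1 -> FAULT, evict 4, frames=[1,2] (faults so far: 5)
  step 12: ref 2 -> HIT, frames=[1,2] (faults so far: 5)
  Optimal total faults: 5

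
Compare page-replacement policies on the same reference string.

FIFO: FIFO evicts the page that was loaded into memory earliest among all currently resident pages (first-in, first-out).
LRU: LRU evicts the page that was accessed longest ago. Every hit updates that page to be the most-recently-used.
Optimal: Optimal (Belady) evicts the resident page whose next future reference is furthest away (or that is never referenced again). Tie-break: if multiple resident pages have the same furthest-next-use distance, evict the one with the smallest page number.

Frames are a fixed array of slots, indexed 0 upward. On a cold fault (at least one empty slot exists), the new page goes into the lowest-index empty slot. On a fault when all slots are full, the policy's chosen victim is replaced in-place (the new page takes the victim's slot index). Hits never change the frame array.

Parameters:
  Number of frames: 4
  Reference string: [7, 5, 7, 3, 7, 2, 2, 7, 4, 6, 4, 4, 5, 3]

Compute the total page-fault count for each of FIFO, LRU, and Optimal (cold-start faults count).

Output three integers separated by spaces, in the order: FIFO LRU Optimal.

--- FIFO ---
  step 0: ref 7 -> FAULT, frames=[7,-,-,-] (faults so far: 1)
  step 1: ref 5 -> FAULT, frames=[7,5,-,-] (faults so far: 2)
  step 2: ref 7 -> HIT, frames=[7,5,-,-] (faults so far: 2)
  step 3: ref 3 -> FAULT, frames=[7,5,3,-] (faults so far: 3)
  step 4: ref 7 -> HIT, frames=[7,5,3,-] (faults so far: 3)
  step 5: ref 2 -> FAULT, frames=[7,5,3,2] (faults so far: 4)
  step 6: ref 2 -> HIT, frames=[7,5,3,2] (faults so far: 4)
  step 7: ref 7 -> HIT, frames=[7,5,3,2] (faults so far: 4)
  step 8: ref 4 -> FAULT, evict 7, frames=[4,5,3,2] (faults so far: 5)
  step 9: ref 6 -> FAULT, evict 5, frames=[4,6,3,2] (faults so far: 6)
  step 10: ref 4 -> HIT, frames=[4,6,3,2] (faults so far: 6)
  step 11: ref 4 -> HIT, frames=[4,6,3,2] (faults so far: 6)
  step 12: ref 5 -> FAULT, evict 3, frames=[4,6,5,2] (faults so far: 7)
  step 13: ref 3 -> FAULT, evict 2, frames=[4,6,5,3] (faults so far: 8)
  FIFO total faults: 8
--- LRU ---
  step 0: ref 7 -> FAULT, frames=[7,-,-,-] (faults so far: 1)
  step 1: ref 5 -> FAULT, frames=[7,5,-,-] (faults so far: 2)
  step 2: ref 7 -> HIT, frames=[7,5,-,-] (faults so far: 2)
  step 3: ref 3 -> FAULT, frames=[7,5,3,-] (faults so far: 3)
  step 4: ref 7 -> HIT, frames=[7,5,3,-] (faults so far: 3)
  step 5: ref 2 -> FAULT, frames=[7,5,3,2] (faults so far: 4)
  step 6: ref 2 -> HIT, frames=[7,5,3,2] (faults so far: 4)
  step 7: ref 7 -> HIT, frames=[7,5,3,2] (faults so far: 4)
  step 8: ref 4 -> FAULT, evict 5, frames=[7,4,3,2] (faults so far: 5)
  step 9: ref 6 -> FAULT, evict 3, frames=[7,4,6,2] (faults so far: 6)
  step 10: ref 4 -> HIT, frames=[7,4,6,2] (faults so far: 6)
  step 11: ref 4 -> HIT, frames=[7,4,6,2] (faults so far: 6)
  step 12: ref 5 -> FAULT, evict 2, frames=[7,4,6,5] (faults so far: 7)
  step 13: ref 3 -> FAULT, evict 7, frames=[3,4,6,5] (faults so far: 8)
  LRU total faults: 8
--- Optimal ---
  step 0: ref 7 -> FAULT, frames=[7,-,-,-] (faults so far: 1)
  step 1: ref 5 -> FAULT, frames=[7,5,-,-] (faults so far: 2)
  step 2: ref 7 -> HIT, frames=[7,5,-,-] (faults so far: 2)
  step 3: ref 3 -> FAULT, frames=[7,5,3,-] (faults so far: 3)
  step 4: ref 7 -> HIT, frames=[7,5,3,-] (faults so far: 3)
  step 5: ref 2 -> FAULT, frames=[7,5,3,2] (faults so far: 4)
  step 6: ref 2 -> HIT, frames=[7,5,3,2] (faults so far: 4)
  step 7: ref 7 -> HIT, frames=[7,5,3,2] (faults so far: 4)
  step 8: ref 4 -> FAULT, evict 2, frames=[7,5,3,4] (faults so far: 5)
  step 9: ref 6 -> FAULT, evict 7, frames=[6,5,3,4] (faults so far: 6)
  step 10: ref 4 -> HIT, frames=[6,5,3,4] (faults so far: 6)
  step 11: ref 4 -> HIT, frames=[6,5,3,4] (faults so far: 6)
  step 12: ref 5 -> HIT, frames=[6,5,3,4] (faults so far: 6)
  step 13: ref 3 -> HIT, frames=[6,5,3,4] (faults so far: 6)
  Optimal total faults: 6

Answer: 8 8 6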